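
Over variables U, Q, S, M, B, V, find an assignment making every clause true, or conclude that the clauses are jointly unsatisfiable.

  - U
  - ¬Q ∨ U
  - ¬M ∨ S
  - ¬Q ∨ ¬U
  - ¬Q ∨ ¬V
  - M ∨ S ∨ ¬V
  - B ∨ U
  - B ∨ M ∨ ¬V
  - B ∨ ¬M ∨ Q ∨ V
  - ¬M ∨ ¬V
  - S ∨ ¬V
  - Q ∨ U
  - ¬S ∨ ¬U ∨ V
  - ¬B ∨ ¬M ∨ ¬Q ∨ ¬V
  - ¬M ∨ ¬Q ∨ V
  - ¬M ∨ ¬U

Unit clause (U) forces U = True.
In (¬Q ∨ ¬U) only ¬Q is left, so Q = False.
In (¬M ∨ ¬U) only ¬M is left, so M = False.
Set S = False.
  then (M ∨ S ∨ ¬V) forces V = False.
Set B = False.
All clauses satisfied.

U: True, Q: False, S: False, M: False, B: False, V: False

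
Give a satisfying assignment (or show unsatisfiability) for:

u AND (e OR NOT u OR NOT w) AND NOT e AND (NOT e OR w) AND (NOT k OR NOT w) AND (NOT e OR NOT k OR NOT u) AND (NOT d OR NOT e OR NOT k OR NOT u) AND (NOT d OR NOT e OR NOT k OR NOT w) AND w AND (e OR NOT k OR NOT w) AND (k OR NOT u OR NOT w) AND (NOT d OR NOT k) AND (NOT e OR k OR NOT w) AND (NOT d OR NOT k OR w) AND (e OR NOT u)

Case u = True:
  (NOT e) forces e = False.
  Clause (e OR NOT u) is falsified — contradiction.
Case u = False:
  Clause (u) is falsified — contradiction.
Both cases fail, so the formula is unsatisfiable.

Unsatisfiable — no assignment works.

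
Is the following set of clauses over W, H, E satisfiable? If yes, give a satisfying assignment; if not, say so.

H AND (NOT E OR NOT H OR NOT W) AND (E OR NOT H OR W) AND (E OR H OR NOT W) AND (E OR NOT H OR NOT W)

W = False, H = True, E = True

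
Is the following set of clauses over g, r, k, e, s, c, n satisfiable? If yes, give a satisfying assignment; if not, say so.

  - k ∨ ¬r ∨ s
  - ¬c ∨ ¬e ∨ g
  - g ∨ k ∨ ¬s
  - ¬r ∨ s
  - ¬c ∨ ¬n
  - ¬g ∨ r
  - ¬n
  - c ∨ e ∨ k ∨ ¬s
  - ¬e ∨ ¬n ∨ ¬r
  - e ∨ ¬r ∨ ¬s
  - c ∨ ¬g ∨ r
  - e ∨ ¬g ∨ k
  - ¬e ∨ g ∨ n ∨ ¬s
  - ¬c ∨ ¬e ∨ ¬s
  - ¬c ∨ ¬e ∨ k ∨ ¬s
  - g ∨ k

Unit clause (¬n) forces n = False.
Set g = False.
  then (g ∨ k) forces k = True.
Try r = True:
  (¬r ∨ s) forces s = True.
  (e ∨ ¬r ∨ ¬s) forces e = True.
  clause (¬e ∨ g ∨ n ∨ ¬s) is falsified — backtrack.
So r = False.
Set e = False.
Set s = False.
Set c = True.
All clauses satisfied.

g = False, r = False, k = True, e = False, s = False, c = True, n = False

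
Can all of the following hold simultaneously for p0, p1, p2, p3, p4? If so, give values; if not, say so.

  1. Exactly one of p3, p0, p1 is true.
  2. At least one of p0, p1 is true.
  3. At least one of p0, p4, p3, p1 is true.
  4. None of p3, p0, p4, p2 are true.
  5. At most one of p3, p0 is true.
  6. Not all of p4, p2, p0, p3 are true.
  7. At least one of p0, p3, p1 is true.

p0=F, p1=T, p2=F, p3=F, p4=F

  (1) {p3, p0, p1}: 1 true — exactly one ✓
  (2) {p0, p1}: 1 true — at least one ✓
  (3) {p0, p4, p3, p1}: 1 true — at least one ✓
  (4) {p3, p0, p4, p2}: 0 true — none ✓
  (5) {p3, p0}: 0 true — at most one ✓
  (6) {p4, p2, p0, p3}: 0/4 true — not all ✓
  (7) {p0, p3, p1}: 1 true — at least one ✓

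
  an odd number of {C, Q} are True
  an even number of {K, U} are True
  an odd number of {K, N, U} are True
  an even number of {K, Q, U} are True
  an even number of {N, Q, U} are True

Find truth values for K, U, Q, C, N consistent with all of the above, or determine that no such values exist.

K = True, U = True, Q = False, C = True, N = True

{C, Q}: 1 true → odd ✓
{K, U}: 2 true → even ✓
{K, N, U}: 3 true → odd ✓
{K, Q, U}: 2 true → even ✓
{N, Q, U}: 2 true → even ✓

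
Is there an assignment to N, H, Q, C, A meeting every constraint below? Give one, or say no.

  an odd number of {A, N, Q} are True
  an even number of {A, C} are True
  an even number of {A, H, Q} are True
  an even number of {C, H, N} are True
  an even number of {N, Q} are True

N = True, H = False, Q = True, C = True, A = True

{A, N, Q}: 3 true → odd ✓
{A, C}: 2 true → even ✓
{A, H, Q}: 2 true → even ✓
{C, H, N}: 2 true → even ✓
{N, Q}: 2 true → even ✓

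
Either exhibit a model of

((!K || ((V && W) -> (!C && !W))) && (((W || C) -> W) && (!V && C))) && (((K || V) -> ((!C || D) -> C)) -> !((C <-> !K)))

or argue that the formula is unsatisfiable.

K = True, V = False, W = True, C = True, D = False

  (!K || ((V && W) -> (!C && !W))) && (((W || C) -> W) && (!V && C)) = True
    !K || ((V && W) -> (!C && !W)) = True
      !K = False
      (V && W) -> (!C && !W) = True
        V && W = False
        !C && !W = False
          !C = False
          !W = False
    ((W || C) -> W) && (!V && C) = True
      (W || C) -> W = True
        W || C = True
      !V && C = True
        !V = True
  ((K || V) -> ((!C || D) -> C)) -> !((C <-> !K)) = True
    (K || V) -> ((!C || D) -> C) = True
      K || V = True
      (!C || D) -> C = True
        !C || D = False
          !C = False
    !((C <-> !K)) = True
      C <-> !K = False
        !K = False
Both conjuncts True, so the formula holds.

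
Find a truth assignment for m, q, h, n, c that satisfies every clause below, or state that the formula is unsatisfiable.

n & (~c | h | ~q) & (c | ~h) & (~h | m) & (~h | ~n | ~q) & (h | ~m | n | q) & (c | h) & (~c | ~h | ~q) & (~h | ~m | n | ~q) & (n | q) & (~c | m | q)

m=T; q=F; h=T; n=T; c=T

Unit clause (n) forces n = True.
Try m = False:
  (~h | m) forces h = False.
  (c | h) forces c = True.
  (~c | h | ~q) forces q = False.
  clause (~c | m | q) is falsified — backtrack.
So m = True.
Set q = False.
Set h = True.
  then (c | ~h) forces c = True.
All clauses satisfied.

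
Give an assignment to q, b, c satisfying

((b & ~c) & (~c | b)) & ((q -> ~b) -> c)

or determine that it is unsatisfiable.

q: True; b: True; c: False

  (b & ~c) & (~c | b) = True
    b & ~c = True
      ~c = True
    ~c | b = True
      ~c = True
  (q -> ~b) -> c = True
    q -> ~b = False
      ~b = False
Both conjuncts True, so the formula holds.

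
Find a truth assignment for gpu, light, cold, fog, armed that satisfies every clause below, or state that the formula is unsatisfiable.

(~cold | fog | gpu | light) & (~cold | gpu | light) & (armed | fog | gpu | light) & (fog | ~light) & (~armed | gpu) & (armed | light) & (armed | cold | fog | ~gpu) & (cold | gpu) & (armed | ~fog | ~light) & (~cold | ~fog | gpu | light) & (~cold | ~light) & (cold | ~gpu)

Set gpu = True.
  then (cold | ~gpu) forces cold = True.
  then (~cold | ~light) forces light = False.
  then (armed | light) forces armed = True.
Set fog = False.
All clauses satisfied.

gpu: True; light: False; cold: True; fog: False; armed: True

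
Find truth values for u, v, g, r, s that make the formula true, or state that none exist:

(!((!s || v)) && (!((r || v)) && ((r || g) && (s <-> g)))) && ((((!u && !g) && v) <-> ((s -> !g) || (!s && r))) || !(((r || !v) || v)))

u = True; v = False; g = True; r = False; s = True

  !((!s || v)) && (!((r || v)) && ((r || g) && (s <-> g))) = True
    !((!s || v)) = True
      !s || v = False
        !s = False
    !((r || v)) && ((r || g) && (s <-> g)) = True
      !((r || v)) = True
        r || v = False
      (r || g) && (s <-> g) = True
        r || g = True
        s <-> g = True
  (((!u && !g) && v) <-> ((s -> !g) || (!s && r))) || !(((r || !v) || v)) = True
    ((!u && !g) && v) <-> ((s -> !g) || (!s && r)) = True
      (!u && !g) && v = False
        !u && !g = False
          !u = False
          !g = False
      (s -> !g) || (!s && r) = False
        s -> !g = False
          !g = False
        !s && r = False
          !s = False
    !(((r || !v) || v)) = False
      (r || !v) || v = True
        r || !v = True
          !v = True
Both conjuncts True, so the formula holds.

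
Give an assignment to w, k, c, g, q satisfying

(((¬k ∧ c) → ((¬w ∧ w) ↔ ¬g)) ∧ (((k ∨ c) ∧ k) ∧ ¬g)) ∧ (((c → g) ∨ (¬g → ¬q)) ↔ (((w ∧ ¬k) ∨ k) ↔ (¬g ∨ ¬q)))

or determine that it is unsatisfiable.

w = False, k = True, c = False, g = False, q = True

  ((¬k ∧ c) → ((¬w ∧ w) ↔ ¬g)) ∧ (((k ∨ c) ∧ k) ∧ ¬g) = True
    (¬k ∧ c) → ((¬w ∧ w) ↔ ¬g) = True
      ¬k ∧ c = False
        ¬k = False
      (¬w ∧ w) ↔ ¬g = False
        ¬w ∧ w = False
          ¬w = True
        ¬g = True
    ((k ∨ c) ∧ k) ∧ ¬g = True
      (k ∨ c) ∧ k = True
        k ∨ c = True
      ¬g = True
  ((c → g) ∨ (¬g → ¬q)) ↔ (((w ∧ ¬k) ∨ k) ↔ (¬g ∨ ¬q)) = True
    (c → g) ∨ (¬g → ¬q) = True
      c → g = True
      ¬g → ¬q = False
        ¬g = True
        ¬q = False
    ((w ∧ ¬k) ∨ k) ↔ (¬g ∨ ¬q) = True
      (w ∧ ¬k) ∨ k = True
        w ∧ ¬k = False
          ¬k = False
      ¬g ∨ ¬q = True
        ¬g = True
        ¬q = False
Both conjuncts True, so the formula holds.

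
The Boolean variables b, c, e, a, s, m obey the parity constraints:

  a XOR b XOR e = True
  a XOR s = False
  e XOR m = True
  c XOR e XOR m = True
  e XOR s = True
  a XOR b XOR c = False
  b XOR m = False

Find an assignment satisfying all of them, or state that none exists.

b = False, c = False, e = True, a = False, s = False, m = False

a XOR b XOR e = F XOR F XOR T = True ✓
a XOR s = F XOR F = False ✓
e XOR m = T XOR F = True ✓
c XOR e XOR m = F XOR T XOR F = True ✓
e XOR s = T XOR F = True ✓
a XOR b XOR c = F XOR F XOR F = False ✓
b XOR m = F XOR F = False ✓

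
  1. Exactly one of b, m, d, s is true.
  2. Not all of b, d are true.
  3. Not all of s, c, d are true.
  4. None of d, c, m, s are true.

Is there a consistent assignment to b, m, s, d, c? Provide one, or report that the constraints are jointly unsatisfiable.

b: True, m: False, s: False, d: False, c: False

  (1) {b, m, d, s}: 1 true — exactly one ✓
  (2) {b, d}: 1/2 true — not all ✓
  (3) {s, c, d}: 0/3 true — not all ✓
  (4) {d, c, m, s}: 0 true — none ✓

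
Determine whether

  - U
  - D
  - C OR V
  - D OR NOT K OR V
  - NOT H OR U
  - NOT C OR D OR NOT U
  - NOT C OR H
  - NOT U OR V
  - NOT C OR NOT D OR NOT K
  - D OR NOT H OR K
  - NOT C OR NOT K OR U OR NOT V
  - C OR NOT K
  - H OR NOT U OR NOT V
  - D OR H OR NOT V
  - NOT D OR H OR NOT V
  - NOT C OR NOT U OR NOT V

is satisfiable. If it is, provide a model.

K=F, U=T, D=T, V=T, H=T, C=F

Unit clause (U) forces U = True.
Unit clause (D) forces D = True.
In (NOT U OR V) only V is left, so V = True.
In (H OR NOT U OR NOT V) only H is left, so H = True.
In (NOT C OR NOT U OR NOT V) only NOT C is left, so C = False.
In (C OR NOT K) only NOT K is left, so K = False.
All clauses satisfied.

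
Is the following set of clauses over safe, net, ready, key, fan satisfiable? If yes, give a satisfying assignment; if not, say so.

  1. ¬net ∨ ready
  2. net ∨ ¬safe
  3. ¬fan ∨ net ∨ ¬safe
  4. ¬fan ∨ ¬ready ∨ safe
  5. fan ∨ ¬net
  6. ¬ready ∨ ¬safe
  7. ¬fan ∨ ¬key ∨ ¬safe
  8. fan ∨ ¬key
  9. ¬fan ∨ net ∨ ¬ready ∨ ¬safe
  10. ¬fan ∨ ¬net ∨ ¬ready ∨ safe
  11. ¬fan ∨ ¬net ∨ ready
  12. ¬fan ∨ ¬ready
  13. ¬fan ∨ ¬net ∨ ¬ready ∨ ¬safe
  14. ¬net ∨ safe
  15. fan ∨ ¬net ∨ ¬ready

safe = False, net = False, ready = False, key = False, fan = False

Try safe = True:
  (net ∨ ¬safe) forces net = True.
  (¬net ∨ ready) forces ready = True.
  clause (¬ready ∨ ¬safe) is falsified — backtrack.
So safe = False.
  then (¬net ∨ safe) forces net = False.
Set ready = False.
Set key = False.
Set fan = False.
All clauses satisfied.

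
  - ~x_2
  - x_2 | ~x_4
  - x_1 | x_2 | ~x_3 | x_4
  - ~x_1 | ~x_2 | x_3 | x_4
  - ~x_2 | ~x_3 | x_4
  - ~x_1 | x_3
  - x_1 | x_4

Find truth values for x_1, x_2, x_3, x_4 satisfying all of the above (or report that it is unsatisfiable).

Unit clause (~x_2) forces x_2 = False.
In (x_2 | ~x_4) only ~x_4 is left, so x_4 = False.
In (x_1 | x_4) only x_1 is left, so x_1 = True.
In (~x_1 | x_3) only x_3 is left, so x_3 = True.
Check each clause:
  (~x_2): ~x_2 holds.
  (x_2 | ~x_4): ~x_4 holds.
  (x_1 | x_2 | ~x_3 | x_4): x_1 holds.
  (~x_1 | ~x_2 | x_3 | x_4): ~x_2 holds.
  (~x_2 | ~x_3 | x_4): ~x_2 holds.
  (~x_1 | x_3): x_3 holds.
  (x_1 | x_4): x_1 holds.
All clauses satisfied.

x_1=T, x_2=F, x_3=T, x_4=F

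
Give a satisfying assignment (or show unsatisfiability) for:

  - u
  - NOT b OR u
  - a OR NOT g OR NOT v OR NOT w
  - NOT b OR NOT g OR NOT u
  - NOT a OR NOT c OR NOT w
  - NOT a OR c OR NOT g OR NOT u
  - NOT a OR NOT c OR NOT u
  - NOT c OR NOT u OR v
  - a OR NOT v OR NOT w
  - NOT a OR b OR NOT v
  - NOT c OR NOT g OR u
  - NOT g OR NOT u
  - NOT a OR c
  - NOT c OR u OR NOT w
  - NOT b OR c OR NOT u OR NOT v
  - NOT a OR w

v = False, u = True, a = False, w = True, g = False, c = False, b = False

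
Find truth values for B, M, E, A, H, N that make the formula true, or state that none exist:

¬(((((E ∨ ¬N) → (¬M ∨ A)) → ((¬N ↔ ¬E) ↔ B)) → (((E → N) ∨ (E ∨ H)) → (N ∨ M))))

B: False; M: False; E: True; A: True; H: True; N: False

  ¬(((((E ∨ ¬N) → (¬M ∨ A)) → ((¬N ↔ ¬E) ↔ B)) → (((E → N) ∨ (E ∨ H)) → (N ∨ M)))) = True
    (((E ∨ ¬N) → (¬M ∨ A)) → ((¬N ↔ ¬E) ↔ B)) → (((E → N) ∨ (E ∨ H)) → (N ∨ M)) = False
      ((E ∨ ¬N) → (¬M ∨ A)) → ((¬N ↔ ¬E) ↔ B) = True
        (E ∨ ¬N) → (¬M ∨ A) = True
          E ∨ ¬N = True
            ¬N = True
          ¬M ∨ A = True
            ¬M = True
        (¬N ↔ ¬E) ↔ B = True
          ¬N ↔ ¬E = False
            ¬N = True
            ¬E = False
      ((E → N) ∨ (E ∨ H)) → (N ∨ M) = False
        (E → N) ∨ (E ∨ H) = True
          E → N = False
          E ∨ H = True
        N ∨ M = False
The formula evaluates to True.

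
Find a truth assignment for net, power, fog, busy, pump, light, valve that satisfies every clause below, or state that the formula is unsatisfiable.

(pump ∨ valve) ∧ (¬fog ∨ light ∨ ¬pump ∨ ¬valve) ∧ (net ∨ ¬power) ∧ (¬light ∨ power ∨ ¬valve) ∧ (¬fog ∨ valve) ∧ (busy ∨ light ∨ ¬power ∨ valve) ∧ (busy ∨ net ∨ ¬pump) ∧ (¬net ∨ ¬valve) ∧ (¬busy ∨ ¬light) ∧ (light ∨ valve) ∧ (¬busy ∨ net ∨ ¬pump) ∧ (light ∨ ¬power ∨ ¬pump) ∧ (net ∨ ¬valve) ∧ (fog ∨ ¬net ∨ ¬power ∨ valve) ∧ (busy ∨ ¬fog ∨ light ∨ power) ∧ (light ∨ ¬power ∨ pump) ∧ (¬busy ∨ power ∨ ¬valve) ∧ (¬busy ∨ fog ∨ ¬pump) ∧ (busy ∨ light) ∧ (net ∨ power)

Set net = True.
  then (¬net ∨ ¬valve) forces valve = False.
  then (light ∨ valve) forces light = True.
  then (pump ∨ valve) forces pump = True.
  then (¬fog ∨ valve) forces fog = False.
  then (¬busy ∨ ¬light) forces busy = False.
  then (fog ∨ ¬net ∨ ¬power ∨ valve) forces power = False.
All clauses satisfied.

net=T, power=F, fog=F, busy=F, pump=T, light=T, valve=F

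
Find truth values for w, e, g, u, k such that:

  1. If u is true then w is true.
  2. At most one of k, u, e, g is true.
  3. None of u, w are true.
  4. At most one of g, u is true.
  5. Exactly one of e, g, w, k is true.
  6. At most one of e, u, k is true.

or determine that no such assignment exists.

w = False, e = False, g = False, u = False, k = True

  (1) u=F ⇒ w: vacuous ✓
  (2) {k, u, e, g}: 1 true — at most one ✓
  (3) {u, w}: 0 true — none ✓
  (4) {g, u}: 0 true — at most one ✓
  (5) {e, g, w, k}: 1 true — exactly one ✓
  (6) {e, u, k}: 1 true — at most one ✓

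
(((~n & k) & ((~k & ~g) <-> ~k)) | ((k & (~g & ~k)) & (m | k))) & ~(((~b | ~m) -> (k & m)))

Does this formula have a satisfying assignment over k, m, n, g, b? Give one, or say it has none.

k = True, m = False, n = False, g = False, b = True

  ((~n & k) & ((~k & ~g) <-> ~k)) | ((k & (~g & ~k)) & (m | k)) = True
    (~n & k) & ((~k & ~g) <-> ~k) = True
      ~n & k = True
        ~n = True
      (~k & ~g) <-> ~k = True
        ~k & ~g = False
          ~k = False
          ~g = True
        ~k = False
    (k & (~g & ~k)) & (m | k) = False
      k & (~g & ~k) = False
        ~g & ~k = False
          ~g = True
          ~k = False
      m | k = True
  ~(((~b | ~m) -> (k & m))) = True
    (~b | ~m) -> (k & m) = False
      ~b | ~m = True
        ~b = False
        ~m = True
      k & m = False
Both conjuncts True, so the formula holds.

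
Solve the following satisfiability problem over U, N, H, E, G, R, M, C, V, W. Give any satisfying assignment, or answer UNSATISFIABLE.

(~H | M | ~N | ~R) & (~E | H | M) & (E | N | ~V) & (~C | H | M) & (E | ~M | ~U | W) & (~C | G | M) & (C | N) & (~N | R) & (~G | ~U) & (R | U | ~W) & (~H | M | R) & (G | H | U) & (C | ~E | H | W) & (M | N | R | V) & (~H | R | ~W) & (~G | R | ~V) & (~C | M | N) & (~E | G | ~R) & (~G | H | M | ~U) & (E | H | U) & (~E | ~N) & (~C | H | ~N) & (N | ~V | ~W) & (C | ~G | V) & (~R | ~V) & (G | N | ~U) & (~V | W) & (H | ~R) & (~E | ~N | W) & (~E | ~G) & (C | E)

Set U = False.
Set N = False.
  then (C | N) forces C = True.
  then (~C | M | N) forces M = True.
Set H = True.
Set E = False.
  then (E | N | ~V) forces V = False.
Set G = False.
Set R = True.
Set W = False.
All clauses satisfied.

U = False, N = False, H = True, E = False, G = False, R = True, M = True, C = True, V = False, W = False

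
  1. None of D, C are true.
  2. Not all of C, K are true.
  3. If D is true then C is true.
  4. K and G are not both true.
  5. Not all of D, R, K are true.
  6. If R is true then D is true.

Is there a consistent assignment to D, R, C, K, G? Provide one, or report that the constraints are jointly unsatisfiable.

D = False, R = False, C = False, K = False, G = False

  (1) {D, C}: 0 true — none ✓
  (2) {C, K}: 0/2 true — not all ✓
  (3) D=F ⇒ C: vacuous ✓
  (4) K=F, G=F — not both ✓
  (5) {D, R, K}: 0/3 true — not all ✓
  (6) R=F ⇒ D: vacuous ✓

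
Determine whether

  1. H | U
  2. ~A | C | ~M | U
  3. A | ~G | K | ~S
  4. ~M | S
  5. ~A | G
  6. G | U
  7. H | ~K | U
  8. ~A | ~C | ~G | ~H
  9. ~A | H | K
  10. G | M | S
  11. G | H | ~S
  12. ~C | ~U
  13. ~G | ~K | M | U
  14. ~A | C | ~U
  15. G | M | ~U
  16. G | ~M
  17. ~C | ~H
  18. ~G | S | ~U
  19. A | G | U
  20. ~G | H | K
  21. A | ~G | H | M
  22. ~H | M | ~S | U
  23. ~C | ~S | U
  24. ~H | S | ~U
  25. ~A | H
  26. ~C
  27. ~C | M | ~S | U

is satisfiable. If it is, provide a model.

A: False, K: False, G: True, M: False, S: False, C: False, H: True, U: False

Unit clause (~C) forces C = False.
Set A = False.
Set K = False.
Set G = True.
  then (A | ~G | K | ~S) forces S = False.
  then (~M | S) forces M = False.
  then (~G | S | ~U) forces U = False.
  then (~G | H | K) forces H = True.
All clauses satisfied.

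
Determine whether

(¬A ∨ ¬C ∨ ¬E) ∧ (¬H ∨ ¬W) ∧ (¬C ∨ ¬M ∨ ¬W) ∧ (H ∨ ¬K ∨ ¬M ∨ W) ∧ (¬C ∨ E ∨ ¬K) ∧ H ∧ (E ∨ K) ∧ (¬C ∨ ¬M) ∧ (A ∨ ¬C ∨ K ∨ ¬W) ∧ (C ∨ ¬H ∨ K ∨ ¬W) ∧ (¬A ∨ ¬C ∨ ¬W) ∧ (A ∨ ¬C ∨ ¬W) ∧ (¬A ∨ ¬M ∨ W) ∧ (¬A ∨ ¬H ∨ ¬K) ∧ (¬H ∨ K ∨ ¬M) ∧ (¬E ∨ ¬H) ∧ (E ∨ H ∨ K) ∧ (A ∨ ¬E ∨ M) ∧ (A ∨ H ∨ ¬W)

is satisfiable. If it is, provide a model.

H: True, E: False, M: False, A: False, W: False, C: False, K: True

Unit clause (H) forces H = True.
In (¬E ∨ ¬H) only ¬E is left, so E = False.
In (¬H ∨ ¬W) only ¬W is left, so W = False.
In (E ∨ K) only K is left, so K = True.
In (¬A ∨ ¬H ∨ ¬K) only ¬A is left, so A = False.
In (¬C ∨ E ∨ ¬K) only ¬C is left, so C = False.
Set M = False.
All clauses satisfied.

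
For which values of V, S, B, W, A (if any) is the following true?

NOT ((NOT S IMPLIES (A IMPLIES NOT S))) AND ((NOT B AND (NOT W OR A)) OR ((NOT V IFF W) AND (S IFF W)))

No satisfying assignment exists.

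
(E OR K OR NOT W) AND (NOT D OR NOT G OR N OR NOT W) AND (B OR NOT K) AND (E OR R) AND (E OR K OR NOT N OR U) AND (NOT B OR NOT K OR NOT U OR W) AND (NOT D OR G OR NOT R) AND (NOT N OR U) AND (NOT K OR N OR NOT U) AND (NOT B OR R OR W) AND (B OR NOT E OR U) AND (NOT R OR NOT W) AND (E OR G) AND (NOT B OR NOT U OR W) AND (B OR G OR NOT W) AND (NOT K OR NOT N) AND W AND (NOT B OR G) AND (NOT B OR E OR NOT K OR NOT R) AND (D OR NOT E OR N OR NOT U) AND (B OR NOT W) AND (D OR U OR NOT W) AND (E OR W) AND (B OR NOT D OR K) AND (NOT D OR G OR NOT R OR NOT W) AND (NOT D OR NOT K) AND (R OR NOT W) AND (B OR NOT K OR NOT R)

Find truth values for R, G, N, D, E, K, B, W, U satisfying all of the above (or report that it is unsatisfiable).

Case W = True:
  (NOT R OR NOT W) forces R = False.
  Clause (R OR NOT W) is falsified — contradiction.
Case W = False:
  Clause (W) is falsified — contradiction.
Both cases fail, so the formula is unsatisfiable.

UNSATISFIABLE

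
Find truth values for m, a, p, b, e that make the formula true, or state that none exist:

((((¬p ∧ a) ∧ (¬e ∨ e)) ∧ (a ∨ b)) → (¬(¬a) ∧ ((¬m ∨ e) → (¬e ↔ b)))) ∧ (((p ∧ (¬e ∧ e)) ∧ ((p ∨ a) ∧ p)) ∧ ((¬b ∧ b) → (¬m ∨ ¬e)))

Unsatisfiable — no assignment works.

Case e = True: the conjunct ¬e is False.
Case e = False: the conjunct e is False.
Both cases fail — unsatisfiable.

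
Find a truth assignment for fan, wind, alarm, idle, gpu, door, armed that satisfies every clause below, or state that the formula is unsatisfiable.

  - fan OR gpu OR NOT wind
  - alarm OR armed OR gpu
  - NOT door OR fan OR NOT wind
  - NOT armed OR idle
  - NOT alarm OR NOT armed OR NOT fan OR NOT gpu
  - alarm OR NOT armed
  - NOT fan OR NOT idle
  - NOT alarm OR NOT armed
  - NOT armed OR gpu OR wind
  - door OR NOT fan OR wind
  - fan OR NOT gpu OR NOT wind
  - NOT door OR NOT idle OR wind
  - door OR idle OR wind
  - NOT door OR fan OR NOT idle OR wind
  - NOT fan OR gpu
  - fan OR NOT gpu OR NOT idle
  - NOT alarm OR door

Set fan = True.
  then (NOT fan OR NOT idle) forces idle = False.
  then (NOT fan OR gpu) forces gpu = True.
  then (NOT armed OR idle) forces armed = False.
Set wind = True.
Set alarm = False.
Set door = False.
All clauses satisfied.

fan: True, wind: True, alarm: False, idle: False, gpu: True, door: False, armed: False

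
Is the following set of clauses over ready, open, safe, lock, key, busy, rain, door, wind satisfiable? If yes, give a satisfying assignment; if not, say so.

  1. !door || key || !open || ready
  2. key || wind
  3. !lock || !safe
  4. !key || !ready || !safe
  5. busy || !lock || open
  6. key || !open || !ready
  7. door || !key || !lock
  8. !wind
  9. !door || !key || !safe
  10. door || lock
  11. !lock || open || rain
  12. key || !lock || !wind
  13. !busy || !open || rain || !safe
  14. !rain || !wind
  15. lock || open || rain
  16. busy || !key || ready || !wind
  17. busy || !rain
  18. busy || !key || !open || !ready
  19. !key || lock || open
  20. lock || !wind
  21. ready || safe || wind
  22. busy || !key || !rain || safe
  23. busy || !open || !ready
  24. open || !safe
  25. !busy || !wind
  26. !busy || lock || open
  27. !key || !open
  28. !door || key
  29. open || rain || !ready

Unit clause (!wind) forces wind = False.
In (key || wind) only key is left, so key = True.
In (!key || !open) only !open is left, so open = False.
In (!key || lock || open) only lock is left, so lock = True.
In (open || !safe) only !safe is left, so safe = False.
In (busy || !lock || open) only busy is left, so busy = True.
In (door || !key || !lock) only door is left, so door = True.
In (!lock || open || rain) only rain is left, so rain = True.
In (ready || safe || wind) only ready is left, so ready = True.
All clauses satisfied.

ready=T; open=F; safe=F; lock=T; key=T; busy=T; rain=T; door=T; wind=F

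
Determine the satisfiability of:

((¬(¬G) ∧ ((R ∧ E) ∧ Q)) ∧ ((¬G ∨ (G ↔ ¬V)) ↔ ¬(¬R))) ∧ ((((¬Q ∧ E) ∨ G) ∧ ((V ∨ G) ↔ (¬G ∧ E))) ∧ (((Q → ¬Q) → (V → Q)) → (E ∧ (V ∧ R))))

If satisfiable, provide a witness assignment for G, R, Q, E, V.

The formula is unsatisfiable.

Case G = True: the conjunct (V ∨ G) ↔ (¬G ∧ E) becomes (V ∨ True) ↔ (False ∧ E) = False.
Case G = False: the conjunct ¬(¬G) becomes ¬(¬False) = False.
Both cases fail — unsatisfiable.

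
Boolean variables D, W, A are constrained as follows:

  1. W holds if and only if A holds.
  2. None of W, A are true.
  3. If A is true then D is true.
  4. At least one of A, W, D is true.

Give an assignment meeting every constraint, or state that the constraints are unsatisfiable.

D: True; W: False; A: False

  (1) W=F, A=F — same ✓
  (2) {W, A}: 0 true — none ✓
  (3) A=F ⇒ D: vacuous ✓
  (4) {A, W, D}: 1 true — at least one ✓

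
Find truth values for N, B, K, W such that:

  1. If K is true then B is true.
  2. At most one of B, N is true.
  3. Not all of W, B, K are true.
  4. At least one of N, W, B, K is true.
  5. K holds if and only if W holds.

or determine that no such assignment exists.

N = False, B = True, K = False, W = False

  (1) K=F ⇒ B: vacuous ✓
  (2) {B, N}: 1 true — at most one ✓
  (3) {W, B, K}: 1/3 true — not all ✓
  (4) {N, W, B, K}: 1 true — at least one ✓
  (5) K=F, W=F — same ✓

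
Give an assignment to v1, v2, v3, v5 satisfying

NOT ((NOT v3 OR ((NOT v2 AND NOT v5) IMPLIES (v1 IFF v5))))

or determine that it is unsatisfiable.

v1=T, v2=F, v3=T, v5=F

  NOT ((NOT v3 OR ((NOT v2 AND NOT v5) IMPLIES (v1 IFF v5)))) = True
    NOT v3 OR ((NOT v2 AND NOT v5) IMPLIES (v1 IFF v5)) = False
      NOT v3 = False
      (NOT v2 AND NOT v5) IMPLIES (v1 IFF v5) = False
        NOT v2 AND NOT v5 = True
          NOT v2 = True
          NOT v5 = True
        v1 IFF v5 = False
The formula evaluates to True.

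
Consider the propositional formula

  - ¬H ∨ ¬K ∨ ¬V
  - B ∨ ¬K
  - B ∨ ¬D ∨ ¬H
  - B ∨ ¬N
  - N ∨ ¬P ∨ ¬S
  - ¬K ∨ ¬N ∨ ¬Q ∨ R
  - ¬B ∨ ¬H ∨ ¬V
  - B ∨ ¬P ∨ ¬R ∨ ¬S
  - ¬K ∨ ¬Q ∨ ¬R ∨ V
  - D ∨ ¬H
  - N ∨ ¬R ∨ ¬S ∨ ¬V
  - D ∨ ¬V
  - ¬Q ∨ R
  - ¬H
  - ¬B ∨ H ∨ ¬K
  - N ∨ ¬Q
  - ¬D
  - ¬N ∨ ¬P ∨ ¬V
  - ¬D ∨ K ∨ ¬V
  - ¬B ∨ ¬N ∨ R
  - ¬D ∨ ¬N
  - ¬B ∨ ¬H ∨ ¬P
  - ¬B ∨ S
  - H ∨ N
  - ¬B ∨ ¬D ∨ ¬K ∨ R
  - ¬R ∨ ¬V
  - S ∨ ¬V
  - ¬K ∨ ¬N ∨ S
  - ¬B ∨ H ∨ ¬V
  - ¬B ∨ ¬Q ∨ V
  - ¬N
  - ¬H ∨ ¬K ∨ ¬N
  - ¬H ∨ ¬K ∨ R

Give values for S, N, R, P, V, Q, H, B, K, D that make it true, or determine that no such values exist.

No satisfying assignment exists.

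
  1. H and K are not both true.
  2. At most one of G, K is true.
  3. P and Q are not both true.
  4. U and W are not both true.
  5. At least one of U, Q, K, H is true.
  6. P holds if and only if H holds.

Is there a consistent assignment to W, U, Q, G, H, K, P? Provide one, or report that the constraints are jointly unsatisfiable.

W: False, U: True, Q: False, G: False, H: True, K: False, P: True

  (1) H=T, K=F — not both ✓
  (2) {G, K}: 0 true — at most one ✓
  (3) P=T, Q=F — not both ✓
  (4) U=T, W=F — not both ✓
  (5) {U, Q, K, H}: 2 true — at least one ✓
  (6) P=T, H=T — same ✓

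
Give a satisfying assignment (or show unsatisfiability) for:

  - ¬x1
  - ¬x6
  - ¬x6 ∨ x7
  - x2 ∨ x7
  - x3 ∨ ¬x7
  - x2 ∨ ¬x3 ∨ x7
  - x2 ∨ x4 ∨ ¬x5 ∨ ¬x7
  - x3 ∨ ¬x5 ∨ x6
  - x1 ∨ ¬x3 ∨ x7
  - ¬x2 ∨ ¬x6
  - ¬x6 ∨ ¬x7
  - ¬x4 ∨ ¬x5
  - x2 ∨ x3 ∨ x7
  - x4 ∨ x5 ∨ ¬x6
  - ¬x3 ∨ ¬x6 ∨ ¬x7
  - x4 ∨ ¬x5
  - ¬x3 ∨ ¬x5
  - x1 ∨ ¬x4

x1 = False, x2 = True, x3 = False, x4 = False, x5 = False, x6 = False, x7 = False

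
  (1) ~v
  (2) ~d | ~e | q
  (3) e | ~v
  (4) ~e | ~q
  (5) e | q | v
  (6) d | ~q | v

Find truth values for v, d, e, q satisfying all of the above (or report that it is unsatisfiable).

v: False, d: False, e: True, q: False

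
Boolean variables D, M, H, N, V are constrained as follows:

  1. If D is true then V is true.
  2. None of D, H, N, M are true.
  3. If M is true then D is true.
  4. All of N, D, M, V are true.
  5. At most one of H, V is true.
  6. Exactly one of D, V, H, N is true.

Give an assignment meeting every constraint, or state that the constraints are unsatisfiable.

Case D = True:
  Constraint (2) is violated (D=T) — contradiction.
Case D = False:
  Constraint (4) is violated (D=F) — contradiction.
Both cases fail — unsatisfiable.

Unsatisfiable — no assignment works.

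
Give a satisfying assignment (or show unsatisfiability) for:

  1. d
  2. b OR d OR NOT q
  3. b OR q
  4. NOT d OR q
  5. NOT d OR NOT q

Case d = True:
  (NOT d OR q) forces q = True.
  Clause (NOT d OR NOT q) is falsified — contradiction.
Case d = False:
  Clause (d) is falsified — contradiction.
Both cases fail, so the formula is unsatisfiable.

UNSATISFIABLE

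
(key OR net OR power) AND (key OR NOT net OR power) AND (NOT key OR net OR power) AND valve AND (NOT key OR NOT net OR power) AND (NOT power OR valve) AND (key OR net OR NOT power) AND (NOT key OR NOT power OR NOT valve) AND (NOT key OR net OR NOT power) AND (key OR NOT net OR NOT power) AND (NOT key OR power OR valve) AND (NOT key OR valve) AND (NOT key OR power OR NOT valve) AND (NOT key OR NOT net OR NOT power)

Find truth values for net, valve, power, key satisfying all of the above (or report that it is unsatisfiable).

Case power = True:
  (valve) forces valve = True.
  (NOT key OR NOT power OR NOT valve) forces key = False.
  (key OR net OR NOT power) forces net = True.
  Clause (key OR NOT net OR NOT power) is falsified — contradiction.
Case power = False:
  (valve) forces valve = True.
  (NOT key OR power OR NOT valve) forces key = False.
  (key OR net OR power) forces net = True.
  Clause (key OR NOT net OR power) is falsified — contradiction.
Both cases fail, so the formula is unsatisfiable.

Unsatisfiable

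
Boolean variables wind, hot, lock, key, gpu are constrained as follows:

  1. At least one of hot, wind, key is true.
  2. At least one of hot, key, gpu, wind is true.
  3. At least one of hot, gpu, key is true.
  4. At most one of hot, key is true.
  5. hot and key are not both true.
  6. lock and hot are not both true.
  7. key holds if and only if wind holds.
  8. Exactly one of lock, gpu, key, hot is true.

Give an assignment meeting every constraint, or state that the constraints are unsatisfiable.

wind: True, hot: False, lock: False, key: True, gpu: False

  (1) {hot, wind, key}: 2 true — at least one ✓
  (2) {hot, key, gpu, wind}: 2 true — at least one ✓
  (3) {hot, gpu, key}: 1 true — at least one ✓
  (4) {hot, key}: 1 true — at most one ✓
  (5) hot=F, key=T — not both ✓
  (6) lock=F, hot=F — not both ✓
  (7) key=T, wind=T — same ✓
  (8) {lock, gpu, key, hot}: 1 true — exactly one ✓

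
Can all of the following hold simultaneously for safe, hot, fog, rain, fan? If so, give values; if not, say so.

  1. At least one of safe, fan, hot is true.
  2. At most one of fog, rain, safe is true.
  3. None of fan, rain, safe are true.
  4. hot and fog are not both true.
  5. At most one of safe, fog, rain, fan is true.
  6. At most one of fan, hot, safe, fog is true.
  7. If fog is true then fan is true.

safe: False, hot: True, fog: False, rain: False, fan: False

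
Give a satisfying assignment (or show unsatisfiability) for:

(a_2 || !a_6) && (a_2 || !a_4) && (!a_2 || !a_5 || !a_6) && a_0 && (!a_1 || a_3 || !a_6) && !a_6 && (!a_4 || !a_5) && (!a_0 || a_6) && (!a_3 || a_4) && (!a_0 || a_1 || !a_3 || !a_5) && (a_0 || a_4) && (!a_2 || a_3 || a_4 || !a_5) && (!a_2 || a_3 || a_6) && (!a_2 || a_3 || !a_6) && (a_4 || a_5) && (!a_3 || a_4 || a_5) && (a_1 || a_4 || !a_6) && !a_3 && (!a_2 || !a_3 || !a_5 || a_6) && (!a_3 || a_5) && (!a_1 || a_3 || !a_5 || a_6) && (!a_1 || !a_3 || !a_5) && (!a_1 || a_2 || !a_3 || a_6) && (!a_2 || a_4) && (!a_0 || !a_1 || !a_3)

Unsatisfiable

Case a_0 = True:
  (!a_6) forces a_6 = False.
  Clause (!a_0 || a_6) is falsified — contradiction.
Case a_0 = False:
  Clause (a_0) is falsified — contradiction.
Both cases fail, so the formula is unsatisfiable.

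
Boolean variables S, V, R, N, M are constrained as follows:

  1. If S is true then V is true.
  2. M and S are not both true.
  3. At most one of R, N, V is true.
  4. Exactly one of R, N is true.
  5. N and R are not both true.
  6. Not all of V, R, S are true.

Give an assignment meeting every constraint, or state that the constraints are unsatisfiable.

S=F, V=F, R=T, N=F, M=T

  (1) S=F ⇒ V: vacuous ✓
  (2) M=T, S=F — not both ✓
  (3) {R, N, V}: 1 true — at most one ✓
  (4) {R, N}: 1 true — exactly one ✓
  (5) N=F, R=T — not both ✓
  (6) {V, R, S}: 1/3 true — not all ✓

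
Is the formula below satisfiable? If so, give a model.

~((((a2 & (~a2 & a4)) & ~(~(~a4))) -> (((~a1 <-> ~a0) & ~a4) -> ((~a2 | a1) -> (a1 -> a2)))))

Case a2 = True: the formula becomes ~((False -> True)) = False.
Case a2 = False: the formula becomes ~((False -> (((~a1 <-> ~a0) & ~a4) -> ~a1))) = False.
Both cases fail — unsatisfiable.

Unsatisfiable — no assignment works.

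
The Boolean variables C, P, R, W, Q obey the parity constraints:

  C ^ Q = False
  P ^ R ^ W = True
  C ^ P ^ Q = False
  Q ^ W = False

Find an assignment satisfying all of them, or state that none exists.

C=F; P=F; R=T; W=F; Q=F

C ^ Q = F ^ F = False ✓
P ^ R ^ W = F ^ T ^ F = True ✓
C ^ P ^ Q = F ^ F ^ F = False ✓
Q ^ W = F ^ F = False ✓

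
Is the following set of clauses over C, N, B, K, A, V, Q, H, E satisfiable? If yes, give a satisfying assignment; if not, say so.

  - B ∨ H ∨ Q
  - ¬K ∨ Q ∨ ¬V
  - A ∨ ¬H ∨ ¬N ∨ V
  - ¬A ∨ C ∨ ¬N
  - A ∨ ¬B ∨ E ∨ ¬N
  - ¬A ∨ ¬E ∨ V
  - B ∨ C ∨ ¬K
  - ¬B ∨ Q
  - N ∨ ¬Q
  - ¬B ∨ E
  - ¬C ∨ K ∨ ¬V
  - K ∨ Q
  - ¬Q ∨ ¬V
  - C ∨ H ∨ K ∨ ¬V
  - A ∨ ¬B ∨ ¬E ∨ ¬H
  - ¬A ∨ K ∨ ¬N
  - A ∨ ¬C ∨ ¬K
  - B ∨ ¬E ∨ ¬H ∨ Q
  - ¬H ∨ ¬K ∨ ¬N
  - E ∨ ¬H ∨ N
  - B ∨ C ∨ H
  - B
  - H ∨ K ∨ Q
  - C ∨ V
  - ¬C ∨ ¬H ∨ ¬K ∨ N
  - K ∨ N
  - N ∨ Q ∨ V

C = True, N = True, B = True, K = False, A = False, V = False, Q = True, H = False, E = True

Unit clause (B) forces B = True.
In (¬B ∨ Q) only Q is left, so Q = True.
In (N ∨ ¬Q) only N is left, so N = True.
In (¬B ∨ E) only E is left, so E = True.
In (¬Q ∨ ¬V) only ¬V is left, so V = False.
In (C ∨ V) only C is left, so C = True.
In (¬A ∨ ¬E ∨ V) only ¬A is left, so A = False.
In (A ∨ ¬B ∨ ¬E ∨ ¬H) only ¬H is left, so H = False.
In (A ∨ ¬C ∨ ¬K) only ¬K is left, so K = False.
All clauses satisfied.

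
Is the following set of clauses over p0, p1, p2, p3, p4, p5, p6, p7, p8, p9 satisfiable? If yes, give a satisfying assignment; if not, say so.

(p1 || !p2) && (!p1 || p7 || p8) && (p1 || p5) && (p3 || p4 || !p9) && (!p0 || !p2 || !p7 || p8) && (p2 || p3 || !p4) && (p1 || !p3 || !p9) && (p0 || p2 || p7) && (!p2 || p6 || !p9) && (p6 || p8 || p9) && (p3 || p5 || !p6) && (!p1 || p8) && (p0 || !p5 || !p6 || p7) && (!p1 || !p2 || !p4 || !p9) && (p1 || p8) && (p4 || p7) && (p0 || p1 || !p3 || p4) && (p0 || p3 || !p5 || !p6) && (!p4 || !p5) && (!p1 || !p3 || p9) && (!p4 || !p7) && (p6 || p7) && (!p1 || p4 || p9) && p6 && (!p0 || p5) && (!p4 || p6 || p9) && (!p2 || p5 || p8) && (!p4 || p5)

p0 = True, p1 = True, p2 = False, p3 = True, p4 = False, p5 = True, p6 = True, p7 = True, p8 = True, p9 = True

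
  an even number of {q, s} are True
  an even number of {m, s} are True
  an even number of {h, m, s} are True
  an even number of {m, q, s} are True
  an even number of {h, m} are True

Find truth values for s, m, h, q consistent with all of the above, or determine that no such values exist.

s: False; m: False; h: False; q: False

{q, s}: 0 true → even ✓
{m, s}: 0 true → even ✓
{h, m, s}: 0 true → even ✓
{m, q, s}: 0 true → even ✓
{h, m}: 0 true → even ✓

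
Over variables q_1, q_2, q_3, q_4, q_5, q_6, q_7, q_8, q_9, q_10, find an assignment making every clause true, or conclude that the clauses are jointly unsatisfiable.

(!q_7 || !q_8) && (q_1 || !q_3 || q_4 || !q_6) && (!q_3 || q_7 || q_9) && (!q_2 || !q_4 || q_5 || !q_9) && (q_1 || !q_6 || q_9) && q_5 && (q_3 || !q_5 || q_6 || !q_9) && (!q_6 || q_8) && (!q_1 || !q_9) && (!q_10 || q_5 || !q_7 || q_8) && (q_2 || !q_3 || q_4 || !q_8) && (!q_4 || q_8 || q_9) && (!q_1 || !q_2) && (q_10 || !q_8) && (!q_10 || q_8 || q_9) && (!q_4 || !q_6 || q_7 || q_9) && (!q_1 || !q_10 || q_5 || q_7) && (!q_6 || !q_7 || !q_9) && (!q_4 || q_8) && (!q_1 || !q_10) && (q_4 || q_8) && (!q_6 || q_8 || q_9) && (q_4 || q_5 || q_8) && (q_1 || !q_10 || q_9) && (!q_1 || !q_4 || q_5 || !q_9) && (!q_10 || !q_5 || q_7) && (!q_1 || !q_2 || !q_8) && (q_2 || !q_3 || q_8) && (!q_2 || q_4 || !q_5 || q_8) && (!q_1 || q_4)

Case q_8 = True:
  (!q_7 || !q_8) forces q_7 = False.
  (q_5) forces q_5 = True.
  (q_10 || !q_8) forces q_10 = True.
  Clause (!q_10 || !q_5 || q_7) is falsified — contradiction.
Case q_8 = False:
  (q_5) forces q_5 = True.
  (!q_6 || q_8) forces q_6 = False.
  (!q_4 || q_8) forces q_4 = False.
  Clause (q_4 || q_8) is falsified — contradiction.
Both cases fail, so the formula is unsatisfiable.

Unsatisfiable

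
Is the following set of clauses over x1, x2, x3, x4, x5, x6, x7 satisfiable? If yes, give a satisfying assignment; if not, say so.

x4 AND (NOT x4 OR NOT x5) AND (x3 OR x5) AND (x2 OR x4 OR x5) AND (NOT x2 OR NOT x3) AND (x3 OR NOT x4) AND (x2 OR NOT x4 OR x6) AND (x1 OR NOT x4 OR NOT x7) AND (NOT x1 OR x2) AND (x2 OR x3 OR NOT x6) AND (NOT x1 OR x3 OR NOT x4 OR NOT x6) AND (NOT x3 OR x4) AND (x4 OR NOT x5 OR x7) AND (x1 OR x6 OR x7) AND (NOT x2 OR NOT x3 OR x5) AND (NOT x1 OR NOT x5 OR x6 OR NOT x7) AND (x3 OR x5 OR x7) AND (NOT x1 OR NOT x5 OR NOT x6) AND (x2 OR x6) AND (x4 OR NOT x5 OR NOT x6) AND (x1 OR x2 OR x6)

x1=F, x2=F, x3=T, x4=T, x5=F, x6=T, x7=F

Unit clause (x4) forces x4 = True.
In (NOT x4 OR NOT x5) only NOT x5 is left, so x5 = False.
In (x3 OR x5) only x3 is left, so x3 = True.
In (NOT x2 OR NOT x3) only NOT x2 is left, so x2 = False.
In (x2 OR NOT x4 OR x6) only x6 is left, so x6 = True.
In (NOT x1 OR x2) only NOT x1 is left, so x1 = False.
In (x1 OR NOT x4 OR NOT x7) only NOT x7 is left, so x7 = False.
All clauses satisfied.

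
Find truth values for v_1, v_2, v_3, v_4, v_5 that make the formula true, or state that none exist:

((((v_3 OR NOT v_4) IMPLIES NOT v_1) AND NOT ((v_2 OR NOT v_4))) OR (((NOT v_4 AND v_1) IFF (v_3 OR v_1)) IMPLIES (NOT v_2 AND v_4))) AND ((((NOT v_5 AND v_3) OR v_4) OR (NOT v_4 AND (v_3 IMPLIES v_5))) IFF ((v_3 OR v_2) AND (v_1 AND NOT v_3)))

v_1 = True, v_2 = True, v_3 = False, v_4 = True, v_5 = True

  (((v_3 OR NOT v_4) IMPLIES NOT v_1) AND NOT ((v_2 OR NOT v_4))) OR (((NOT v_4 AND v_1) IFF (v_3 OR v_1)) IMPLIES (NOT v_2 AND v_4)) = True
    ((v_3 OR NOT v_4) IMPLIES NOT v_1) AND NOT ((v_2 OR NOT v_4)) = False
      (v_3 OR NOT v_4) IMPLIES NOT v_1 = True
        v_3 OR NOT v_4 = False
          NOT v_4 = False
        NOT v_1 = False
      NOT ((v_2 OR NOT v_4)) = False
        v_2 OR NOT v_4 = True
          NOT v_4 = False
    ((NOT v_4 AND v_1) IFF (v_3 OR v_1)) IMPLIES (NOT v_2 AND v_4) = True
      (NOT v_4 AND v_1) IFF (v_3 OR v_1) = False
        NOT v_4 AND v_1 = False
          NOT v_4 = False
        v_3 OR v_1 = True
      NOT v_2 AND v_4 = False
        NOT v_2 = False
  (((NOT v_5 AND v_3) OR v_4) OR (NOT v_4 AND (v_3 IMPLIES v_5))) IFF ((v_3 OR v_2) AND (v_1 AND NOT v_3)) = True
    ((NOT v_5 AND v_3) OR v_4) OR (NOT v_4 AND (v_3 IMPLIES v_5)) = True
      (NOT v_5 AND v_3) OR v_4 = True
        NOT v_5 AND v_3 = False
          NOT v_5 = False
      NOT v_4 AND (v_3 IMPLIES v_5) = False
        NOT v_4 = False
        v_3 IMPLIES v_5 = True
    (v_3 OR v_2) AND (v_1 AND NOT v_3) = True
      v_3 OR v_2 = True
      v_1 AND NOT v_3 = True
        NOT v_3 = True
Both conjuncts True, so the formula holds.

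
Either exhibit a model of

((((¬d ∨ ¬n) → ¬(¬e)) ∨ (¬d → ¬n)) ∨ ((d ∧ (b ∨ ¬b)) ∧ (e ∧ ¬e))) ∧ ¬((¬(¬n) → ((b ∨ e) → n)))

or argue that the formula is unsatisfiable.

Unsatisfiable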